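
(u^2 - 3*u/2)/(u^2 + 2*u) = (u - 3/2)/(u + 2)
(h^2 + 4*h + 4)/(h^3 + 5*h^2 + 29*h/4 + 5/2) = 4*(h + 2)/(4*h^2 + 12*h + 5)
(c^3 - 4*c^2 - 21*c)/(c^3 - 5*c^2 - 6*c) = (-c^2 + 4*c + 21)/(-c^2 + 5*c + 6)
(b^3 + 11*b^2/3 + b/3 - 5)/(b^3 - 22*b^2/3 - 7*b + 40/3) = (b + 3)/(b - 8)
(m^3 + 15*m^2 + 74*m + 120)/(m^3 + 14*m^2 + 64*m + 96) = (m + 5)/(m + 4)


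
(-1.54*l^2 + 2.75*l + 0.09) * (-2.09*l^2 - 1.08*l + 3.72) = 3.2186*l^4 - 4.0843*l^3 - 8.8869*l^2 + 10.1328*l + 0.3348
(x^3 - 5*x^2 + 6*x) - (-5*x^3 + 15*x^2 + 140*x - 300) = 6*x^3 - 20*x^2 - 134*x + 300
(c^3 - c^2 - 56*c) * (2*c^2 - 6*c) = 2*c^5 - 8*c^4 - 106*c^3 + 336*c^2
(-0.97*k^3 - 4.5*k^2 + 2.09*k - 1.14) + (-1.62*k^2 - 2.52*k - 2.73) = -0.97*k^3 - 6.12*k^2 - 0.43*k - 3.87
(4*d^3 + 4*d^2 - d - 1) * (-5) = -20*d^3 - 20*d^2 + 5*d + 5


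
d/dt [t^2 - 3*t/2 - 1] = 2*t - 3/2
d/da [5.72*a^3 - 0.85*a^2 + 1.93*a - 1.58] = 17.16*a^2 - 1.7*a + 1.93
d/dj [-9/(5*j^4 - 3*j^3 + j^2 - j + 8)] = 9*(20*j^3 - 9*j^2 + 2*j - 1)/(5*j^4 - 3*j^3 + j^2 - j + 8)^2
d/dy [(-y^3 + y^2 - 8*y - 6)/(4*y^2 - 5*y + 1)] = 2*(-2*y^4 + 5*y^3 + 12*y^2 + 25*y - 19)/(16*y^4 - 40*y^3 + 33*y^2 - 10*y + 1)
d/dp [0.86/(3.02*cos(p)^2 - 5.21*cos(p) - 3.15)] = (5.1944*cos(p) - 4.4806)*sin(p)/(-3.02*cos(p)^2 + 5.21*cos(p) + 3.15)^2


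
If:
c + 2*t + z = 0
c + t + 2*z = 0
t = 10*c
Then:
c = 0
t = 0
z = 0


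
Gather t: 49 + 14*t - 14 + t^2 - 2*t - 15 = t^2 + 12*t + 20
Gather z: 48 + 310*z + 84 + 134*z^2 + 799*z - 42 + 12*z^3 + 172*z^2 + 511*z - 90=12*z^3 + 306*z^2 + 1620*z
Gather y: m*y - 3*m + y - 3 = -3*m + y*(m + 1) - 3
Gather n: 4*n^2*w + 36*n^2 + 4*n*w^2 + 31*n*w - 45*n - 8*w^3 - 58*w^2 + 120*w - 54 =n^2*(4*w + 36) + n*(4*w^2 + 31*w - 45) - 8*w^3 - 58*w^2 + 120*w - 54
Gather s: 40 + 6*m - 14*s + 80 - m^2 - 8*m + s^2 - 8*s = -m^2 - 2*m + s^2 - 22*s + 120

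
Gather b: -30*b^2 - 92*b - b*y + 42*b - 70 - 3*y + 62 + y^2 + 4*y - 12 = -30*b^2 + b*(-y - 50) + y^2 + y - 20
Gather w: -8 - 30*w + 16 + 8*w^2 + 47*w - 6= 8*w^2 + 17*w + 2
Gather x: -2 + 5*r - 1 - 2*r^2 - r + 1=-2*r^2 + 4*r - 2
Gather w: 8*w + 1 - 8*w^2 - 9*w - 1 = -8*w^2 - w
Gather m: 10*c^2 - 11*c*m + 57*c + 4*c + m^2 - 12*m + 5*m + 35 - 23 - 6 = 10*c^2 + 61*c + m^2 + m*(-11*c - 7) + 6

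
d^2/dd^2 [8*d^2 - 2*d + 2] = 16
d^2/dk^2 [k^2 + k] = 2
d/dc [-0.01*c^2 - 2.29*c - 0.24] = -0.02*c - 2.29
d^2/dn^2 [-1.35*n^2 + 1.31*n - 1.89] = -2.70000000000000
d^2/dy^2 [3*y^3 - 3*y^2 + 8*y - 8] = 18*y - 6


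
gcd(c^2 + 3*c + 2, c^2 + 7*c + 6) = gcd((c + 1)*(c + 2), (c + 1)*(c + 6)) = c + 1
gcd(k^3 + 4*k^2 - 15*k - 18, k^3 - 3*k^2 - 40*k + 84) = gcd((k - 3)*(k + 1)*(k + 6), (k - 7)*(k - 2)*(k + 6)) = k + 6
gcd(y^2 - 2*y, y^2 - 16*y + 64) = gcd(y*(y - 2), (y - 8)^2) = 1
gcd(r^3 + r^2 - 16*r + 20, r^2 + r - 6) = r - 2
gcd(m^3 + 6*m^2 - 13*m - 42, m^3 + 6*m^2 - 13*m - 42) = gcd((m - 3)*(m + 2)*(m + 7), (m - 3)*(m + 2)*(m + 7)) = m^3 + 6*m^2 - 13*m - 42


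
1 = 1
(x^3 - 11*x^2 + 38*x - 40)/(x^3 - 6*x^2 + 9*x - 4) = (x^2 - 7*x + 10)/(x^2 - 2*x + 1)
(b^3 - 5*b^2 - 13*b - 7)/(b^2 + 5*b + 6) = (b^3 - 5*b^2 - 13*b - 7)/(b^2 + 5*b + 6)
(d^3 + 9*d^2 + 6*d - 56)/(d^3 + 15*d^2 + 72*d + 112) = (d - 2)/(d + 4)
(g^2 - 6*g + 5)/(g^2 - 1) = (g - 5)/(g + 1)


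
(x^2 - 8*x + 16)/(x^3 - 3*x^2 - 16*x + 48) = (x - 4)/(x^2 + x - 12)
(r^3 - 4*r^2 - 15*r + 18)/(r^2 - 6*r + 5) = (r^2 - 3*r - 18)/(r - 5)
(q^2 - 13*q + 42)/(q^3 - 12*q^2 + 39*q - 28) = (q - 6)/(q^2 - 5*q + 4)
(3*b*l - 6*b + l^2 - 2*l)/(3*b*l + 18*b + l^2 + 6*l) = (l - 2)/(l + 6)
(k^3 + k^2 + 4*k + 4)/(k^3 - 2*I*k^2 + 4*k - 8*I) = (k + 1)/(k - 2*I)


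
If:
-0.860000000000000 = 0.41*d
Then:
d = -2.10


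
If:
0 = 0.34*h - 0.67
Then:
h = 1.97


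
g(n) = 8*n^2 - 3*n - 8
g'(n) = 16*n - 3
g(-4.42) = 161.55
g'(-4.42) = -73.72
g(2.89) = 50.15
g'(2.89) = 43.24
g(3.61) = 85.43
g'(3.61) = 54.76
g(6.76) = 337.30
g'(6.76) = 105.16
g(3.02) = 55.90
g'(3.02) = 45.32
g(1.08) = -1.91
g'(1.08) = 14.28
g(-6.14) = 312.02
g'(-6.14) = -101.24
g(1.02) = -2.74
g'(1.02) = 13.32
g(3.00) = 55.00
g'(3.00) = 45.00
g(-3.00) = 73.00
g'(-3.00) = -51.00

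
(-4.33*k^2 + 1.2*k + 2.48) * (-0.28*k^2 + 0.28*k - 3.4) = 1.2124*k^4 - 1.5484*k^3 + 14.3636*k^2 - 3.3856*k - 8.432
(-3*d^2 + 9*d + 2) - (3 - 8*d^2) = 5*d^2 + 9*d - 1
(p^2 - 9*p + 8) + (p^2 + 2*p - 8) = 2*p^2 - 7*p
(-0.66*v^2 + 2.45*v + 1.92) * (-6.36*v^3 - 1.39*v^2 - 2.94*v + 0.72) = 4.1976*v^5 - 14.6646*v^4 - 13.6763*v^3 - 10.347*v^2 - 3.8808*v + 1.3824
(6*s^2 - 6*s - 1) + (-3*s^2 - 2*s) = 3*s^2 - 8*s - 1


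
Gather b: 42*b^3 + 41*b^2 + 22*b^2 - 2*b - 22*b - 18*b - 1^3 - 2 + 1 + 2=42*b^3 + 63*b^2 - 42*b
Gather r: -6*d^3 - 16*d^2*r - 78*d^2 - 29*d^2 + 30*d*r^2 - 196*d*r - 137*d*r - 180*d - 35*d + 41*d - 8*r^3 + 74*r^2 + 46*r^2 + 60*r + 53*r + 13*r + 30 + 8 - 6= -6*d^3 - 107*d^2 - 174*d - 8*r^3 + r^2*(30*d + 120) + r*(-16*d^2 - 333*d + 126) + 32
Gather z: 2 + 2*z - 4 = 2*z - 2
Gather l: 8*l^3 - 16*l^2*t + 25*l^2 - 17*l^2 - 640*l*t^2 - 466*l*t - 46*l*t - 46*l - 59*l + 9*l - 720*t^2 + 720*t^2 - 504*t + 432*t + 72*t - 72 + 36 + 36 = 8*l^3 + l^2*(8 - 16*t) + l*(-640*t^2 - 512*t - 96)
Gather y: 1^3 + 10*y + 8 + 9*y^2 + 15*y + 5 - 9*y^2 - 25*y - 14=0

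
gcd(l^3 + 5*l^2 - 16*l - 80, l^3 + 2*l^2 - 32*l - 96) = l + 4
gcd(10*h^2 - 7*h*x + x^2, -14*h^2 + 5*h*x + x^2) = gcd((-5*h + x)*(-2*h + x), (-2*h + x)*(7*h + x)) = -2*h + x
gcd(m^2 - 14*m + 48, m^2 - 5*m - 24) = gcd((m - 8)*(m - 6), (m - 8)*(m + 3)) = m - 8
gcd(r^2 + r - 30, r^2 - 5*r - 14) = 1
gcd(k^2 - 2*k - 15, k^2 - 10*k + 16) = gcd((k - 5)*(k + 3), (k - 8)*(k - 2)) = 1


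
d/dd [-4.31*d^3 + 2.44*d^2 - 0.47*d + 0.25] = -12.93*d^2 + 4.88*d - 0.47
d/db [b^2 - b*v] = 2*b - v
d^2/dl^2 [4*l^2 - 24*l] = 8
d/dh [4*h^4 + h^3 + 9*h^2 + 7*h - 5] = 16*h^3 + 3*h^2 + 18*h + 7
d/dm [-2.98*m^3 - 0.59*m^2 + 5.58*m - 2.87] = -8.94*m^2 - 1.18*m + 5.58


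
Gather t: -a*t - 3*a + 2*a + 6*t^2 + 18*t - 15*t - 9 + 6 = -a + 6*t^2 + t*(3 - a) - 3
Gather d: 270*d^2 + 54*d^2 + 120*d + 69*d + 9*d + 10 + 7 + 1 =324*d^2 + 198*d + 18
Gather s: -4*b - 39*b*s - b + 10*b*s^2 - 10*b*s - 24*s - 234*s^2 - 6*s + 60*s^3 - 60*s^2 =-5*b + 60*s^3 + s^2*(10*b - 294) + s*(-49*b - 30)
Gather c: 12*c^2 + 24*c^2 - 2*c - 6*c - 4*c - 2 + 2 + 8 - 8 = 36*c^2 - 12*c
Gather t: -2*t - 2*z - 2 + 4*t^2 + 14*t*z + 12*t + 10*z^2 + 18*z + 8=4*t^2 + t*(14*z + 10) + 10*z^2 + 16*z + 6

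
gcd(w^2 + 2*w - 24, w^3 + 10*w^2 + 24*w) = w + 6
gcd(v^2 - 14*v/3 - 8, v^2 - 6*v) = v - 6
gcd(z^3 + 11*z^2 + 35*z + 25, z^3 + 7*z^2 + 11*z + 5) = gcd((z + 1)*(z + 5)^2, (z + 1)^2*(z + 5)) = z^2 + 6*z + 5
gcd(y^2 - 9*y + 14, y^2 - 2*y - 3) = 1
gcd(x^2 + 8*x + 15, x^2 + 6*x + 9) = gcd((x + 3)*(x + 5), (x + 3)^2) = x + 3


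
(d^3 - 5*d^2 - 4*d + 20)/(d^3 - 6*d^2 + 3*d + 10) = (d + 2)/(d + 1)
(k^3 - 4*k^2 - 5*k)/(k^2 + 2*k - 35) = k*(k + 1)/(k + 7)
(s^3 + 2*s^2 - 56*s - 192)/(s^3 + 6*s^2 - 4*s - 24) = (s^2 - 4*s - 32)/(s^2 - 4)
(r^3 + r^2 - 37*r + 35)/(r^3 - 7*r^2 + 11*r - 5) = (r + 7)/(r - 1)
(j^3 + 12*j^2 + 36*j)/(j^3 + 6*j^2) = (j + 6)/j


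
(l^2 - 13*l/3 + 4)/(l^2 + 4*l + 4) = (l^2 - 13*l/3 + 4)/(l^2 + 4*l + 4)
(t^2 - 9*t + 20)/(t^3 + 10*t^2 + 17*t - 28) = (t^2 - 9*t + 20)/(t^3 + 10*t^2 + 17*t - 28)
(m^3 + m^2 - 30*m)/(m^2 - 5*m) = m + 6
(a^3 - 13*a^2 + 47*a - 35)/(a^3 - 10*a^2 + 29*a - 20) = (a - 7)/(a - 4)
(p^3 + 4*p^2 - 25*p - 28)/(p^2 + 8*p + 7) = p - 4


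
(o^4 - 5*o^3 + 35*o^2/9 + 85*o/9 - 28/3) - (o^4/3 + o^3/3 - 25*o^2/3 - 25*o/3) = 2*o^4/3 - 16*o^3/3 + 110*o^2/9 + 160*o/9 - 28/3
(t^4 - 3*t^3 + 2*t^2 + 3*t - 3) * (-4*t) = -4*t^5 + 12*t^4 - 8*t^3 - 12*t^2 + 12*t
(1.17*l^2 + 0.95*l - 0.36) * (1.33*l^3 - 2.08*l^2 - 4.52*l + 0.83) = 1.5561*l^5 - 1.1701*l^4 - 7.7432*l^3 - 2.5741*l^2 + 2.4157*l - 0.2988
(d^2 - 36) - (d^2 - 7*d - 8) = 7*d - 28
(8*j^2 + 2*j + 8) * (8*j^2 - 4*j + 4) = 64*j^4 - 16*j^3 + 88*j^2 - 24*j + 32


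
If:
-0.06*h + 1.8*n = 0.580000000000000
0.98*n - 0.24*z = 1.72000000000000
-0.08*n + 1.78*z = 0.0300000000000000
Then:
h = 43.70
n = 1.78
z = 0.10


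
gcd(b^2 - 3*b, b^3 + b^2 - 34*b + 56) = 1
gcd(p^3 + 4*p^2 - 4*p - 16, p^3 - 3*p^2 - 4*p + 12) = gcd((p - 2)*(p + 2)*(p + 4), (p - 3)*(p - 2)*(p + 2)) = p^2 - 4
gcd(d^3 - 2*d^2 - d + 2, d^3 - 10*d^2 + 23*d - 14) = d^2 - 3*d + 2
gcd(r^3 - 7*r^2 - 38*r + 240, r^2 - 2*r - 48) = r^2 - 2*r - 48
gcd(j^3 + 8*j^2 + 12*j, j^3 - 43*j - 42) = j + 6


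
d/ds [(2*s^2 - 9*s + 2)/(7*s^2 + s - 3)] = 5*(13*s^2 - 8*s + 5)/(49*s^4 + 14*s^3 - 41*s^2 - 6*s + 9)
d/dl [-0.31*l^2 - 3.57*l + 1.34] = -0.62*l - 3.57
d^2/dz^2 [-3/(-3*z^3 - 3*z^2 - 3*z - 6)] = 2*(-(3*z + 1)*(z^3 + z^2 + z + 2) + (3*z^2 + 2*z + 1)^2)/(z^3 + z^2 + z + 2)^3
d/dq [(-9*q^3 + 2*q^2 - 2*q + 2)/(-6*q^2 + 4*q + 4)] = (27*q^4 - 36*q^3 - 56*q^2 + 20*q - 8)/(2*(9*q^4 - 12*q^3 - 8*q^2 + 8*q + 4))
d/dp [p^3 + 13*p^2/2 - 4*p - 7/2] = 3*p^2 + 13*p - 4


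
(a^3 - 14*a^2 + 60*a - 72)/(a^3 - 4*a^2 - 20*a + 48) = (a - 6)/(a + 4)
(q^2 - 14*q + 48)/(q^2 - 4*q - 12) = (q - 8)/(q + 2)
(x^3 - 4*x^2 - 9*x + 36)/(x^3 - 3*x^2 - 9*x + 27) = (x - 4)/(x - 3)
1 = 1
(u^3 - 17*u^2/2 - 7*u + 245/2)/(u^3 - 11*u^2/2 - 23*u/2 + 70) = (u - 7)/(u - 4)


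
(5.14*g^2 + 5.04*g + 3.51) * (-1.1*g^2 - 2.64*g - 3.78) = -5.654*g^4 - 19.1136*g^3 - 36.5958*g^2 - 28.3176*g - 13.2678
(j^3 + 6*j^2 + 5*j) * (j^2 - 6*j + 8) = j^5 - 23*j^3 + 18*j^2 + 40*j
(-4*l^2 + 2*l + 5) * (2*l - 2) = -8*l^3 + 12*l^2 + 6*l - 10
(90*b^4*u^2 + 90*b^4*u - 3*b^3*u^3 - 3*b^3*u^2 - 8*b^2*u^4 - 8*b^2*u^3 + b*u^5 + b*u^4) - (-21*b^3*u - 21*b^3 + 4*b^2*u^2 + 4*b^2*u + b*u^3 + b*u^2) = 90*b^4*u^2 + 90*b^4*u - 3*b^3*u^3 - 3*b^3*u^2 + 21*b^3*u + 21*b^3 - 8*b^2*u^4 - 8*b^2*u^3 - 4*b^2*u^2 - 4*b^2*u + b*u^5 + b*u^4 - b*u^3 - b*u^2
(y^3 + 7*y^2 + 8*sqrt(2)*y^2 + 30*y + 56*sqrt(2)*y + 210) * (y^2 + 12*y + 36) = y^5 + 8*sqrt(2)*y^4 + 19*y^4 + 150*y^3 + 152*sqrt(2)*y^3 + 822*y^2 + 960*sqrt(2)*y^2 + 2016*sqrt(2)*y + 3600*y + 7560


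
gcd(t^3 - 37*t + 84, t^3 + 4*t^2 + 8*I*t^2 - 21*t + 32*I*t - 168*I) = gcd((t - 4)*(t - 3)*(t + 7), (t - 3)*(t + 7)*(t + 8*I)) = t^2 + 4*t - 21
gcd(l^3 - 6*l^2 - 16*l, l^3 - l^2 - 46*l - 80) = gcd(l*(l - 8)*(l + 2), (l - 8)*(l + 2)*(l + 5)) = l^2 - 6*l - 16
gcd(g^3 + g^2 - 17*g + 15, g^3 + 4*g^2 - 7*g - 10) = g + 5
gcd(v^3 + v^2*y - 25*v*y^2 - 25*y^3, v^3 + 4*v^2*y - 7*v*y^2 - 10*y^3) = v^2 + 6*v*y + 5*y^2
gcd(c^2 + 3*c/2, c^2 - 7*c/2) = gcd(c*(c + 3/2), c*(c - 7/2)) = c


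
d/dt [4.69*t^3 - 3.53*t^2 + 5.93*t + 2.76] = 14.07*t^2 - 7.06*t + 5.93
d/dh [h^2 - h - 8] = 2*h - 1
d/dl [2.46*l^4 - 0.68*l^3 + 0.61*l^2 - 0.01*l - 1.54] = 9.84*l^3 - 2.04*l^2 + 1.22*l - 0.01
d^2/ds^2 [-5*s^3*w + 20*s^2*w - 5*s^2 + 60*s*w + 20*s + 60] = -30*s*w + 40*w - 10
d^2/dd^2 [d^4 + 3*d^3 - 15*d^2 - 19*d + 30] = 12*d^2 + 18*d - 30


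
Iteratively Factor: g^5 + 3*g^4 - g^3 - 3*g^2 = (g + 1)*(g^4 + 2*g^3 - 3*g^2) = (g - 1)*(g + 1)*(g^3 + 3*g^2) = (g - 1)*(g + 1)*(g + 3)*(g^2) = g*(g - 1)*(g + 1)*(g + 3)*(g)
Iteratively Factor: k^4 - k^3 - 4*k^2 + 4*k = (k - 2)*(k^3 + k^2 - 2*k) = (k - 2)*(k + 2)*(k^2 - k) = (k - 2)*(k - 1)*(k + 2)*(k)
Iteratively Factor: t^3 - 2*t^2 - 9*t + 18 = (t - 2)*(t^2 - 9) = (t - 3)*(t - 2)*(t + 3)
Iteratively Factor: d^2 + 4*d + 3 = (d + 1)*(d + 3)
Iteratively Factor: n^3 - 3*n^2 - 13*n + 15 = (n - 5)*(n^2 + 2*n - 3) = (n - 5)*(n + 3)*(n - 1)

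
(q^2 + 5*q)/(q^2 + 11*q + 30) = q/(q + 6)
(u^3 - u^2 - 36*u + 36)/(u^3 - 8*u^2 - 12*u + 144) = (u^2 + 5*u - 6)/(u^2 - 2*u - 24)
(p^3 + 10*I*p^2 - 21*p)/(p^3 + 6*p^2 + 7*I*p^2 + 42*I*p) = (p + 3*I)/(p + 6)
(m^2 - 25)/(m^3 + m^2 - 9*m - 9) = (m^2 - 25)/(m^3 + m^2 - 9*m - 9)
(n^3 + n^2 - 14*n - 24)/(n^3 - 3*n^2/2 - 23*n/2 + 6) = 2*(n + 2)/(2*n - 1)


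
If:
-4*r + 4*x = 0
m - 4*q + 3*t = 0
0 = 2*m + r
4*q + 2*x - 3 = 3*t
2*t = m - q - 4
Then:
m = -1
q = -17/11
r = 2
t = -19/11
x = 2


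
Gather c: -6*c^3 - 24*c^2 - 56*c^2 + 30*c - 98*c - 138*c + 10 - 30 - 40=-6*c^3 - 80*c^2 - 206*c - 60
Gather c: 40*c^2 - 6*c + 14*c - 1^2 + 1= 40*c^2 + 8*c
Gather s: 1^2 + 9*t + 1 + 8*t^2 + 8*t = 8*t^2 + 17*t + 2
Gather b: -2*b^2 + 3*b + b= -2*b^2 + 4*b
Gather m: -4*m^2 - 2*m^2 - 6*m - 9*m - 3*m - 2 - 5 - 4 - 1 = -6*m^2 - 18*m - 12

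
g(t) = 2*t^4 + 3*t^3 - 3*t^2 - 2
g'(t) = 8*t^3 + 9*t^2 - 6*t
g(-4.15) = 325.14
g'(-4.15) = -391.88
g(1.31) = 5.49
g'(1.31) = 25.57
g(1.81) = 27.43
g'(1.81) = 66.06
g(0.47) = -2.25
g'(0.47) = -0.00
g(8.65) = 12911.99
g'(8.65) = 5799.22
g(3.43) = 360.59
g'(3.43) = 408.13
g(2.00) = 42.00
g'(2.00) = 88.00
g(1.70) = 20.77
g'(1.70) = 55.11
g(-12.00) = 35854.00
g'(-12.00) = -12456.00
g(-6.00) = 1834.00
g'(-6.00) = -1368.00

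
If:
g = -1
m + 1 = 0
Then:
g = -1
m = -1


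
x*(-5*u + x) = -5*u*x + x^2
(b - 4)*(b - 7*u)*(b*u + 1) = b^3*u - 7*b^2*u^2 - 4*b^2*u + b^2 + 28*b*u^2 - 7*b*u - 4*b + 28*u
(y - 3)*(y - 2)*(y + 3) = y^3 - 2*y^2 - 9*y + 18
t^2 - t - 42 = (t - 7)*(t + 6)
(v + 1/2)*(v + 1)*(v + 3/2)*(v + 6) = v^4 + 9*v^3 + 83*v^2/4 + 69*v/4 + 9/2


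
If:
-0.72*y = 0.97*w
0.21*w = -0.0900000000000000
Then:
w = -0.43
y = 0.58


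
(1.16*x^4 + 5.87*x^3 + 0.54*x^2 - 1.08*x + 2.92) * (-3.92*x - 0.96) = -4.5472*x^5 - 24.124*x^4 - 7.752*x^3 + 3.7152*x^2 - 10.4096*x - 2.8032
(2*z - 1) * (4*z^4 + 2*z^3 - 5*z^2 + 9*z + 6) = 8*z^5 - 12*z^3 + 23*z^2 + 3*z - 6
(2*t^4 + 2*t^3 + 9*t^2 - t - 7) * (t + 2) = 2*t^5 + 6*t^4 + 13*t^3 + 17*t^2 - 9*t - 14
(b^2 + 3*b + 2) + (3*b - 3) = b^2 + 6*b - 1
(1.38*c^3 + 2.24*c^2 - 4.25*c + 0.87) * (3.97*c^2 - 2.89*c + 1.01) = 5.4786*c^5 + 4.9046*c^4 - 21.9523*c^3 + 17.9988*c^2 - 6.8068*c + 0.8787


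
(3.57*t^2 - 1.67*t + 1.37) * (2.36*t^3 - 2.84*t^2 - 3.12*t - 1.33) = 8.4252*t^5 - 14.08*t^4 - 3.1624*t^3 - 3.4285*t^2 - 2.0533*t - 1.8221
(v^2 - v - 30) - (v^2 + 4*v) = -5*v - 30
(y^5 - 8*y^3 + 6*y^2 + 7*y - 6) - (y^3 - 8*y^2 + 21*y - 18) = y^5 - 9*y^3 + 14*y^2 - 14*y + 12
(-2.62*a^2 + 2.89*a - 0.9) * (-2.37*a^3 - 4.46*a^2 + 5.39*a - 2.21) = 6.2094*a^5 + 4.8359*a^4 - 24.8782*a^3 + 25.3813*a^2 - 11.2379*a + 1.989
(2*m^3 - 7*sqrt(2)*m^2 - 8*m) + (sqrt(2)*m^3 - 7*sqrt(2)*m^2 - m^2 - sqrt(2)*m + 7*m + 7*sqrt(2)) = sqrt(2)*m^3 + 2*m^3 - 14*sqrt(2)*m^2 - m^2 - sqrt(2)*m - m + 7*sqrt(2)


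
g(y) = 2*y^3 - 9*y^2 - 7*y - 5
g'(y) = 6*y^2 - 18*y - 7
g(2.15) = -41.78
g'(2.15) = -17.96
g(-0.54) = -4.16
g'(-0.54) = 4.47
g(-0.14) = -4.20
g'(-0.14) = -4.36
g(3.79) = -51.93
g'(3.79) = 10.96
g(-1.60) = -25.03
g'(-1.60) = 37.16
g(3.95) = -49.81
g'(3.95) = 15.52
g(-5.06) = -459.12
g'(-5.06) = 237.70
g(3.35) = -54.26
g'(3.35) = 0.03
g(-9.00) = -2129.00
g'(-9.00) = 641.00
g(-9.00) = -2129.00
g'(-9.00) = 641.00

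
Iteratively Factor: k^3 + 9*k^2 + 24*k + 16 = (k + 4)*(k^2 + 5*k + 4) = (k + 4)^2*(k + 1)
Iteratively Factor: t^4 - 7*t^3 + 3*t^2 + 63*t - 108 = (t + 3)*(t^3 - 10*t^2 + 33*t - 36) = (t - 3)*(t + 3)*(t^2 - 7*t + 12) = (t - 3)^2*(t + 3)*(t - 4)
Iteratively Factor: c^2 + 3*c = (c + 3)*(c)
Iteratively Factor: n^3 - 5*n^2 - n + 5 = (n - 1)*(n^2 - 4*n - 5) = (n - 1)*(n + 1)*(n - 5)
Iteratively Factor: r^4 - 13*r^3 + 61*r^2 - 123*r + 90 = (r - 5)*(r^3 - 8*r^2 + 21*r - 18) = (r - 5)*(r - 2)*(r^2 - 6*r + 9) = (r - 5)*(r - 3)*(r - 2)*(r - 3)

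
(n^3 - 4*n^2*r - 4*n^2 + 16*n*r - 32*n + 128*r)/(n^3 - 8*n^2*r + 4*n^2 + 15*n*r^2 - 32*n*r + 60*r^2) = (n^2 - 4*n*r - 8*n + 32*r)/(n^2 - 8*n*r + 15*r^2)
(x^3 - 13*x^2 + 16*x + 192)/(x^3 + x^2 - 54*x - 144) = (x - 8)/(x + 6)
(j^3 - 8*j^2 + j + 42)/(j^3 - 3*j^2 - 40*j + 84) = (j^2 - j - 6)/(j^2 + 4*j - 12)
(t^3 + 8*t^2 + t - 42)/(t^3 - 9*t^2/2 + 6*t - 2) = 2*(t^2 + 10*t + 21)/(2*t^2 - 5*t + 2)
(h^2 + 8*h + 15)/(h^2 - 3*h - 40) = (h + 3)/(h - 8)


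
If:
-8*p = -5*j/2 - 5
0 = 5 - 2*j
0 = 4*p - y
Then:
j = 5/2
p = 45/32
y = 45/8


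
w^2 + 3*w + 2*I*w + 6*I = (w + 3)*(w + 2*I)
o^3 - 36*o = o*(o - 6)*(o + 6)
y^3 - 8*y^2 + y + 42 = (y - 7)*(y - 3)*(y + 2)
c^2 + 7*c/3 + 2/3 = (c + 1/3)*(c + 2)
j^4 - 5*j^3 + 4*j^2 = j^2*(j - 4)*(j - 1)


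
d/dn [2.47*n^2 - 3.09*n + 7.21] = 4.94*n - 3.09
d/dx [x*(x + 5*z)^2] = (x + 5*z)*(3*x + 5*z)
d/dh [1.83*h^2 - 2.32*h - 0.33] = 3.66*h - 2.32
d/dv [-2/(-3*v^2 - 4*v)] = 4*(-3*v - 2)/(v^2*(3*v + 4)^2)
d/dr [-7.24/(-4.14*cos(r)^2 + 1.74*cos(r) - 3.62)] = (59.9472*cos(r) - 12.5976)*sin(r)/(4.14*cos(r)^2 - 1.74*cos(r) + 3.62)^2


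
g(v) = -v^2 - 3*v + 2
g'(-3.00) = 3.00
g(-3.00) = 2.00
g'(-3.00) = 3.00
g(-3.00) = 2.00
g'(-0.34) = -2.32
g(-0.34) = 2.90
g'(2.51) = -8.02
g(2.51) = -11.83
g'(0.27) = -3.54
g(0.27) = 1.12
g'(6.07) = -15.14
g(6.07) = -53.05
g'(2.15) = -7.30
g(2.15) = -9.07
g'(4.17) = -11.34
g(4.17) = -27.90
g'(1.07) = -5.14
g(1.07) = -2.35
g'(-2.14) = 1.28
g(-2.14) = 3.84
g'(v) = -2*v - 3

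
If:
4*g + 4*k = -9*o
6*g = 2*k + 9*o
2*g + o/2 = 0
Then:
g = 0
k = 0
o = 0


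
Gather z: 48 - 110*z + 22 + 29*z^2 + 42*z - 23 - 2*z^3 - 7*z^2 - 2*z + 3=-2*z^3 + 22*z^2 - 70*z + 50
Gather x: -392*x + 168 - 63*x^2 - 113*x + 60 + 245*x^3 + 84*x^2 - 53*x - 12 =245*x^3 + 21*x^2 - 558*x + 216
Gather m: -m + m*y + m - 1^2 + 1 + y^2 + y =m*y + y^2 + y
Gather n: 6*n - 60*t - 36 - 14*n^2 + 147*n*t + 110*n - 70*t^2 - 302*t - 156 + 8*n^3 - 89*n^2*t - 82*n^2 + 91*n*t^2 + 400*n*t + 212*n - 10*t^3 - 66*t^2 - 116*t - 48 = 8*n^3 + n^2*(-89*t - 96) + n*(91*t^2 + 547*t + 328) - 10*t^3 - 136*t^2 - 478*t - 240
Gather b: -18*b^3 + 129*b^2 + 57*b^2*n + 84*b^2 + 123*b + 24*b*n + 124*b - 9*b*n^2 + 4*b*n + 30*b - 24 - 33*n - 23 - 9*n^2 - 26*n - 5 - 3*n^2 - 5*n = -18*b^3 + b^2*(57*n + 213) + b*(-9*n^2 + 28*n + 277) - 12*n^2 - 64*n - 52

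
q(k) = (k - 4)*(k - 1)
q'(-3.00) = -11.00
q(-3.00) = 28.00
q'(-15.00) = -35.00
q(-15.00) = 304.00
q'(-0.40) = -5.80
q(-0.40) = 6.16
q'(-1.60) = -8.20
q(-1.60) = 14.56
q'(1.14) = -2.72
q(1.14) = -0.40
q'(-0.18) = -5.36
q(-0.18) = 4.93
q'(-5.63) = -16.26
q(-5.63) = 63.85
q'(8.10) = 11.20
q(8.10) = 29.11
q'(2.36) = -0.28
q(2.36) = -2.23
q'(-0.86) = -6.72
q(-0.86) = 9.04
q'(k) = 2*k - 5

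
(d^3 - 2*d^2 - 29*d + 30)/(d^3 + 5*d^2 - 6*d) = (d^2 - d - 30)/(d*(d + 6))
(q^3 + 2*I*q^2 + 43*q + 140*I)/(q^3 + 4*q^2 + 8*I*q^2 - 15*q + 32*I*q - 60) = (q^2 - 3*I*q + 28)/(q^2 + q*(4 + 3*I) + 12*I)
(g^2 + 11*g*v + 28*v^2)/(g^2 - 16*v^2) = (-g - 7*v)/(-g + 4*v)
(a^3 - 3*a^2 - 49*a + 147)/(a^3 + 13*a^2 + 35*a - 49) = (a^2 - 10*a + 21)/(a^2 + 6*a - 7)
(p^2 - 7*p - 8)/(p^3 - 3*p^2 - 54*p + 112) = (p + 1)/(p^2 + 5*p - 14)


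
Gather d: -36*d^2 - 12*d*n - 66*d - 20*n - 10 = -36*d^2 + d*(-12*n - 66) - 20*n - 10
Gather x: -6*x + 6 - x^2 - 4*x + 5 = -x^2 - 10*x + 11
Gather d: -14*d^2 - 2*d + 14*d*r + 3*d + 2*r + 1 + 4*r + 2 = -14*d^2 + d*(14*r + 1) + 6*r + 3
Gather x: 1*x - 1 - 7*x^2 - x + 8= 7 - 7*x^2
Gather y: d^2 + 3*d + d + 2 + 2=d^2 + 4*d + 4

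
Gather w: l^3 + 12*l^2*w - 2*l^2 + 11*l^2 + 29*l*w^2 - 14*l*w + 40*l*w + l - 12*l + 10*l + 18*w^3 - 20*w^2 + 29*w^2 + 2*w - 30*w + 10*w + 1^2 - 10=l^3 + 9*l^2 - l + 18*w^3 + w^2*(29*l + 9) + w*(12*l^2 + 26*l - 18) - 9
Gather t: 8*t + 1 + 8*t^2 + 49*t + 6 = 8*t^2 + 57*t + 7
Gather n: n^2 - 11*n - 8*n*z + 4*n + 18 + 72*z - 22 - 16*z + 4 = n^2 + n*(-8*z - 7) + 56*z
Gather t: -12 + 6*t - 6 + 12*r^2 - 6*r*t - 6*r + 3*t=12*r^2 - 6*r + t*(9 - 6*r) - 18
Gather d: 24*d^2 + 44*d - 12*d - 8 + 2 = 24*d^2 + 32*d - 6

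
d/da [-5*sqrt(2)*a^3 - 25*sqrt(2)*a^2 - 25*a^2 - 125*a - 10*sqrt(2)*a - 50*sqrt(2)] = -15*sqrt(2)*a^2 - 50*sqrt(2)*a - 50*a - 125 - 10*sqrt(2)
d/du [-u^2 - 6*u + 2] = -2*u - 6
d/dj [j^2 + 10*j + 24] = 2*j + 10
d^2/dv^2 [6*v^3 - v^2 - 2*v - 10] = 36*v - 2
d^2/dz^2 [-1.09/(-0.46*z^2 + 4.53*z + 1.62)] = (0.461288*z^2 - 4.542684*z - 1.09*(0.92*z - 4.53)*(1.84*z - 9.06) - 1.624536)/(-0.46*z^2 + 4.53*z + 1.62)^3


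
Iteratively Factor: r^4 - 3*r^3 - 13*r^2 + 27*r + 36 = (r + 1)*(r^3 - 4*r^2 - 9*r + 36) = (r - 4)*(r + 1)*(r^2 - 9) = (r - 4)*(r + 1)*(r + 3)*(r - 3)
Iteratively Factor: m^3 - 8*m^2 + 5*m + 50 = (m + 2)*(m^2 - 10*m + 25) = (m - 5)*(m + 2)*(m - 5)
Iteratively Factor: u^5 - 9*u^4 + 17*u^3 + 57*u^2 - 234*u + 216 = (u + 3)*(u^4 - 12*u^3 + 53*u^2 - 102*u + 72) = (u - 3)*(u + 3)*(u^3 - 9*u^2 + 26*u - 24) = (u - 3)^2*(u + 3)*(u^2 - 6*u + 8) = (u - 4)*(u - 3)^2*(u + 3)*(u - 2)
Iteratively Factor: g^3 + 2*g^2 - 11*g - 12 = (g + 1)*(g^2 + g - 12) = (g - 3)*(g + 1)*(g + 4)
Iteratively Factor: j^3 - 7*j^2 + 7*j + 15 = (j - 3)*(j^2 - 4*j - 5) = (j - 5)*(j - 3)*(j + 1)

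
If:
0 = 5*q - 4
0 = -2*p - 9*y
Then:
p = -9*y/2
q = 4/5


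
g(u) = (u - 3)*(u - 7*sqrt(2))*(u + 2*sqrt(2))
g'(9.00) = 54.93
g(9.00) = -63.84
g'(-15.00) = 970.35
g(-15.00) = -5455.19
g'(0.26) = -11.82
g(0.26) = 81.57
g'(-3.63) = 105.86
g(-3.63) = -71.90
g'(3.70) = -40.24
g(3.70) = -28.33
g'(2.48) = -38.29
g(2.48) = 20.48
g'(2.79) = -39.63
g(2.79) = 8.39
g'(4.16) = -38.66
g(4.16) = -46.53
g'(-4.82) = 160.00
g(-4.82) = -229.24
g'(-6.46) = 248.53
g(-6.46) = -562.03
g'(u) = (u - 3)*(u - 7*sqrt(2)) + (u - 3)*(u + 2*sqrt(2)) + (u - 7*sqrt(2))*(u + 2*sqrt(2))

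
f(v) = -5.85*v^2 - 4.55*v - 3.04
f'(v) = -11.7*v - 4.55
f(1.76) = -29.17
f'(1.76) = -25.14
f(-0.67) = -2.62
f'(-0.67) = 3.29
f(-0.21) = -2.34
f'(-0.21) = -2.09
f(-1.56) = -10.18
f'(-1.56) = 13.70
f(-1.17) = -5.72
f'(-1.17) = 9.14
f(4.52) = -143.12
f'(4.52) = -57.43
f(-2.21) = -21.56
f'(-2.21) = 21.31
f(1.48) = -22.59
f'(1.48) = -21.87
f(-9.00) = -435.94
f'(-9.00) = 100.75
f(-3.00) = -42.04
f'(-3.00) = 30.55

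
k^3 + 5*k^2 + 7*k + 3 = (k + 1)^2*(k + 3)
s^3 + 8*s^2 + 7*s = s*(s + 1)*(s + 7)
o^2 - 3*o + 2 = (o - 2)*(o - 1)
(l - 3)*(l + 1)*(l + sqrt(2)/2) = l^3 - 2*l^2 + sqrt(2)*l^2/2 - 3*l - sqrt(2)*l - 3*sqrt(2)/2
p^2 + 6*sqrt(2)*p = p*(p + 6*sqrt(2))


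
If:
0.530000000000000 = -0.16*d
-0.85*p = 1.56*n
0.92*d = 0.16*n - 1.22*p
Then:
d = -3.31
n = -1.27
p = 2.33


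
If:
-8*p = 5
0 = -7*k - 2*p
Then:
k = 5/28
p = -5/8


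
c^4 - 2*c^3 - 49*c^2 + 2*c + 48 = (c - 8)*(c - 1)*(c + 1)*(c + 6)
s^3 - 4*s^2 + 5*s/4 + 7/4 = (s - 7/2)*(s - 1)*(s + 1/2)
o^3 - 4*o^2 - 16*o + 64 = (o - 4)^2*(o + 4)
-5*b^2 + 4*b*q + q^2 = (-b + q)*(5*b + q)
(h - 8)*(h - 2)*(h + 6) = h^3 - 4*h^2 - 44*h + 96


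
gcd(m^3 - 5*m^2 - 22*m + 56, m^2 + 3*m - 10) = m - 2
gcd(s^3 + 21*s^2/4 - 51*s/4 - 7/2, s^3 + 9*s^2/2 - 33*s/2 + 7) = s^2 + 5*s - 14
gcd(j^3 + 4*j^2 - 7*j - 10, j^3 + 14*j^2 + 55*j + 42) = j + 1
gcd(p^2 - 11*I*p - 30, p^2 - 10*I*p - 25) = p - 5*I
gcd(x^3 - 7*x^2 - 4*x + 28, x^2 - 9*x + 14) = x^2 - 9*x + 14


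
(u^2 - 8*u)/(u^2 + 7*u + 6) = u*(u - 8)/(u^2 + 7*u + 6)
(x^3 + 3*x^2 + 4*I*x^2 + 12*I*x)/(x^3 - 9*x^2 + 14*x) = (x^2 + x*(3 + 4*I) + 12*I)/(x^2 - 9*x + 14)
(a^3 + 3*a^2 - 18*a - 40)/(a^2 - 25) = (a^2 - 2*a - 8)/(a - 5)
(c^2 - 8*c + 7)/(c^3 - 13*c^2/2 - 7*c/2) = 2*(c - 1)/(c*(2*c + 1))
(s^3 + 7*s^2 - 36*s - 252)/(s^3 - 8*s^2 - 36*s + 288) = (s + 7)/(s - 8)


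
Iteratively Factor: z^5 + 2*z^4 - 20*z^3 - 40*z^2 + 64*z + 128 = (z + 2)*(z^4 - 20*z^2 + 64) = (z + 2)^2*(z^3 - 2*z^2 - 16*z + 32) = (z - 2)*(z + 2)^2*(z^2 - 16) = (z - 4)*(z - 2)*(z + 2)^2*(z + 4)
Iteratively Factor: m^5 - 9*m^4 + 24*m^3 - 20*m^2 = (m - 2)*(m^4 - 7*m^3 + 10*m^2) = (m - 5)*(m - 2)*(m^3 - 2*m^2) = (m - 5)*(m - 2)^2*(m^2) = m*(m - 5)*(m - 2)^2*(m)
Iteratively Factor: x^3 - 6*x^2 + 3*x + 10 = (x + 1)*(x^2 - 7*x + 10) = (x - 5)*(x + 1)*(x - 2)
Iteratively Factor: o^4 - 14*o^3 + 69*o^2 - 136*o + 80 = (o - 4)*(o^3 - 10*o^2 + 29*o - 20) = (o - 5)*(o - 4)*(o^2 - 5*o + 4) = (o - 5)*(o - 4)*(o - 1)*(o - 4)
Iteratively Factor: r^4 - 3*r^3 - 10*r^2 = (r - 5)*(r^3 + 2*r^2) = r*(r - 5)*(r^2 + 2*r) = r*(r - 5)*(r + 2)*(r)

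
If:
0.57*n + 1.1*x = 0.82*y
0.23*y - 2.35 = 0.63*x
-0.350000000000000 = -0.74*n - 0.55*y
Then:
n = 3.86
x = -5.39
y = -4.55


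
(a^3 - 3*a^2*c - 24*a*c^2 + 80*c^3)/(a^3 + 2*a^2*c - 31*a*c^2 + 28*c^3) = (a^2 + a*c - 20*c^2)/(a^2 + 6*a*c - 7*c^2)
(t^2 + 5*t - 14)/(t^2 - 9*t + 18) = (t^2 + 5*t - 14)/(t^2 - 9*t + 18)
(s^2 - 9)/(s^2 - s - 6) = (s + 3)/(s + 2)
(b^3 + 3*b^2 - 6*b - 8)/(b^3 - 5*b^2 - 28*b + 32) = (b^2 - b - 2)/(b^2 - 9*b + 8)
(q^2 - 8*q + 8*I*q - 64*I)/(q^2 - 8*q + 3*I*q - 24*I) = (q + 8*I)/(q + 3*I)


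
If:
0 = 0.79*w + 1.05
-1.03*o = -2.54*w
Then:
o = -3.28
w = -1.33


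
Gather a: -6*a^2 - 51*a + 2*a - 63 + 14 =-6*a^2 - 49*a - 49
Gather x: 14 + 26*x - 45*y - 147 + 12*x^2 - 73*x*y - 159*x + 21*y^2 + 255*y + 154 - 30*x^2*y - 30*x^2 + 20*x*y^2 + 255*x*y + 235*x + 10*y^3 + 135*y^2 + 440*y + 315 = x^2*(-30*y - 18) + x*(20*y^2 + 182*y + 102) + 10*y^3 + 156*y^2 + 650*y + 336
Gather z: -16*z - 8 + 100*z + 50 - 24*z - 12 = 60*z + 30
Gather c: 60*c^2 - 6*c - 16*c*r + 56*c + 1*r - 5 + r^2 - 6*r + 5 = 60*c^2 + c*(50 - 16*r) + r^2 - 5*r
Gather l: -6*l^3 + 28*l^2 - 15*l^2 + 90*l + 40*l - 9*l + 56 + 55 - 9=-6*l^3 + 13*l^2 + 121*l + 102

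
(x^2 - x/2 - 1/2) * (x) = x^3 - x^2/2 - x/2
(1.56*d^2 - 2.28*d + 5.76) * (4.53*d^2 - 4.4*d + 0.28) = 7.0668*d^4 - 17.1924*d^3 + 36.5616*d^2 - 25.9824*d + 1.6128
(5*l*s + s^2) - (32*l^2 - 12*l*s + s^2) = -32*l^2 + 17*l*s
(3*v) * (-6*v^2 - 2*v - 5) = -18*v^3 - 6*v^2 - 15*v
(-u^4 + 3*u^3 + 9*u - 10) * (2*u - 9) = -2*u^5 + 15*u^4 - 27*u^3 + 18*u^2 - 101*u + 90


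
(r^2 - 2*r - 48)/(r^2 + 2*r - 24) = (r - 8)/(r - 4)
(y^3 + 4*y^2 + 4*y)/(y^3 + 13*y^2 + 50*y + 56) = y*(y + 2)/(y^2 + 11*y + 28)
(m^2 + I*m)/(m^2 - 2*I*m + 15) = m*(m + I)/(m^2 - 2*I*m + 15)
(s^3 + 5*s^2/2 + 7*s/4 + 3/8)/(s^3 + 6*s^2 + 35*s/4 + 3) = (s + 1/2)/(s + 4)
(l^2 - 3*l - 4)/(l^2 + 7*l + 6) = (l - 4)/(l + 6)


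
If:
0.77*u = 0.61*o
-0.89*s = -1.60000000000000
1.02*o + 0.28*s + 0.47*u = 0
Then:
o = -0.36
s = 1.80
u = -0.29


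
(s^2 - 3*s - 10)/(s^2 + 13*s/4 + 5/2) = 4*(s - 5)/(4*s + 5)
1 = 1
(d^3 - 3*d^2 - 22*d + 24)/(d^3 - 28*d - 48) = (d - 1)/(d + 2)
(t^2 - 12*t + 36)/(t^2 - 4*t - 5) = (-t^2 + 12*t - 36)/(-t^2 + 4*t + 5)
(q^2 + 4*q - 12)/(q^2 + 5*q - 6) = (q - 2)/(q - 1)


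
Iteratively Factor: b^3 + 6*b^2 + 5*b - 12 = (b + 4)*(b^2 + 2*b - 3) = (b + 3)*(b + 4)*(b - 1)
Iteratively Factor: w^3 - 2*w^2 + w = (w - 1)*(w^2 - w) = w*(w - 1)*(w - 1)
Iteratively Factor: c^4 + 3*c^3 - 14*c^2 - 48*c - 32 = (c + 2)*(c^3 + c^2 - 16*c - 16) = (c + 1)*(c + 2)*(c^2 - 16) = (c + 1)*(c + 2)*(c + 4)*(c - 4)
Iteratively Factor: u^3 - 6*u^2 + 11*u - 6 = (u - 2)*(u^2 - 4*u + 3) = (u - 3)*(u - 2)*(u - 1)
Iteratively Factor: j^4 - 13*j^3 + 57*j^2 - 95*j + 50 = (j - 5)*(j^3 - 8*j^2 + 17*j - 10) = (j - 5)*(j - 1)*(j^2 - 7*j + 10) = (j - 5)^2*(j - 1)*(j - 2)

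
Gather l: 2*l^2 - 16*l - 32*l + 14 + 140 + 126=2*l^2 - 48*l + 280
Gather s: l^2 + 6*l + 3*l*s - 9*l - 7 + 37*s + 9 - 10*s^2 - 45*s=l^2 - 3*l - 10*s^2 + s*(3*l - 8) + 2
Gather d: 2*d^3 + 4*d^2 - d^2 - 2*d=2*d^3 + 3*d^2 - 2*d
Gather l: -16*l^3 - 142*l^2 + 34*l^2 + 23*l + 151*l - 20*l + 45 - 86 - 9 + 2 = -16*l^3 - 108*l^2 + 154*l - 48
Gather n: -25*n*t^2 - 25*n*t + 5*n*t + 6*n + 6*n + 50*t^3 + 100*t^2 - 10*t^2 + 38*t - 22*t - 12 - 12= n*(-25*t^2 - 20*t + 12) + 50*t^3 + 90*t^2 + 16*t - 24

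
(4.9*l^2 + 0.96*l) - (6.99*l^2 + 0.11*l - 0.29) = -2.09*l^2 + 0.85*l + 0.29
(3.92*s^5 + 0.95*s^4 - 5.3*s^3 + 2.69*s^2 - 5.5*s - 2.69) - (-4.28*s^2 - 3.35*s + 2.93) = 3.92*s^5 + 0.95*s^4 - 5.3*s^3 + 6.97*s^2 - 2.15*s - 5.62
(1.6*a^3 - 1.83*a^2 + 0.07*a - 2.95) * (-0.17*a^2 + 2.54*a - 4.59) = -0.272*a^5 + 4.3751*a^4 - 12.0041*a^3 + 9.079*a^2 - 7.8143*a + 13.5405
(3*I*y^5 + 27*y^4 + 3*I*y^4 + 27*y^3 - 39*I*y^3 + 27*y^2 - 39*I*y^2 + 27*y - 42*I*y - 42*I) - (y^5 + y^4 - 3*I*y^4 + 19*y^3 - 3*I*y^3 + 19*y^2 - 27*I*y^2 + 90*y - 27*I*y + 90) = -y^5 + 3*I*y^5 + 26*y^4 + 6*I*y^4 + 8*y^3 - 36*I*y^3 + 8*y^2 - 12*I*y^2 - 63*y - 15*I*y - 90 - 42*I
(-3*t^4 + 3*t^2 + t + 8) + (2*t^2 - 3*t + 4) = -3*t^4 + 5*t^2 - 2*t + 12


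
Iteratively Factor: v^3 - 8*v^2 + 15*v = (v - 5)*(v^2 - 3*v) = v*(v - 5)*(v - 3)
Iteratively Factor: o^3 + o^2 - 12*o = (o - 3)*(o^2 + 4*o) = (o - 3)*(o + 4)*(o)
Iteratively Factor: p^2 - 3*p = (p - 3)*(p)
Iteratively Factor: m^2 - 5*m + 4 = (m - 4)*(m - 1)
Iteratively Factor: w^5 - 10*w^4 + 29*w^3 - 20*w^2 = (w - 4)*(w^4 - 6*w^3 + 5*w^2) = w*(w - 4)*(w^3 - 6*w^2 + 5*w) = w*(w - 4)*(w - 1)*(w^2 - 5*w) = w*(w - 5)*(w - 4)*(w - 1)*(w)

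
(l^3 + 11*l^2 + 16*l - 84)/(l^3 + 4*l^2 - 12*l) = (l + 7)/l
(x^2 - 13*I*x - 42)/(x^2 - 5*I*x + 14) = (x - 6*I)/(x + 2*I)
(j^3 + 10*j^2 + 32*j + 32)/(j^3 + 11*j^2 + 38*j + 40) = (j + 4)/(j + 5)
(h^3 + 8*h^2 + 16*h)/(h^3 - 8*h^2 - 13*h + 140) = h*(h + 4)/(h^2 - 12*h + 35)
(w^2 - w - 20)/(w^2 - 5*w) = (w + 4)/w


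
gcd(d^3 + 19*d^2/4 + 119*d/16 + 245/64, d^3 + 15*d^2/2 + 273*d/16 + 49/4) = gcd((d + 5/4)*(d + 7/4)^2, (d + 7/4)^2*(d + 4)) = d^2 + 7*d/2 + 49/16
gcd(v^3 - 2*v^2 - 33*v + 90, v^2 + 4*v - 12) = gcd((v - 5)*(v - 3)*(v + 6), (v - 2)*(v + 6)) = v + 6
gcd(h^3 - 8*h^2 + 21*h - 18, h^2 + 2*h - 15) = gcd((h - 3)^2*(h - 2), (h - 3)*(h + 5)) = h - 3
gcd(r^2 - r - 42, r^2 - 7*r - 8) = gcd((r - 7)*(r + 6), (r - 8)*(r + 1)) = 1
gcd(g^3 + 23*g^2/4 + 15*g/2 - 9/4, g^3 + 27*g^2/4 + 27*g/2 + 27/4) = g^2 + 6*g + 9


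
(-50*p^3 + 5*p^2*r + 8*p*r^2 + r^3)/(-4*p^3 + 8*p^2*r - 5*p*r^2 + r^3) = (25*p^2 + 10*p*r + r^2)/(2*p^2 - 3*p*r + r^2)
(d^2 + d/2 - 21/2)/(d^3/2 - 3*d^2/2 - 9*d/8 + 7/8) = 4*(2*d^2 + d - 21)/(4*d^3 - 12*d^2 - 9*d + 7)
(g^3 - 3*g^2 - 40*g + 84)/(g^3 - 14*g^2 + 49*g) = (g^2 + 4*g - 12)/(g*(g - 7))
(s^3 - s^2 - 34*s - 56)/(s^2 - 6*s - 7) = (s^2 + 6*s + 8)/(s + 1)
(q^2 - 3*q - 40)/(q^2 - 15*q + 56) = (q + 5)/(q - 7)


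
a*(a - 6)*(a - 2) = a^3 - 8*a^2 + 12*a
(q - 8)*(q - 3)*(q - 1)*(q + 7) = q^4 - 5*q^3 - 49*q^2 + 221*q - 168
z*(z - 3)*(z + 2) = z^3 - z^2 - 6*z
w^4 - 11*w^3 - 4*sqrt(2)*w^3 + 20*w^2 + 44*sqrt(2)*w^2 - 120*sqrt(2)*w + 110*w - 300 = (w - 6)*(w - 5)*(w - 5*sqrt(2))*(w + sqrt(2))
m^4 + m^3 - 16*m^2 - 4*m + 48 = (m - 3)*(m - 2)*(m + 2)*(m + 4)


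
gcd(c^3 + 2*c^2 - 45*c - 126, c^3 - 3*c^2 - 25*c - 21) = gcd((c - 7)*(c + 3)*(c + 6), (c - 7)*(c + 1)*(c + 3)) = c^2 - 4*c - 21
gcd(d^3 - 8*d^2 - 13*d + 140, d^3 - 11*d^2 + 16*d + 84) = d - 7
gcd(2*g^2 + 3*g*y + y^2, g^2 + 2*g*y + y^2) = g + y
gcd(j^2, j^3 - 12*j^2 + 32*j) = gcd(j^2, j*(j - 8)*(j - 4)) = j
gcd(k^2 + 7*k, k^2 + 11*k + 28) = k + 7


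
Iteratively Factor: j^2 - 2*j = (j - 2)*(j)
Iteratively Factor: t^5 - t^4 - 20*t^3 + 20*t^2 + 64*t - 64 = (t + 4)*(t^4 - 5*t^3 + 20*t - 16) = (t - 2)*(t + 4)*(t^3 - 3*t^2 - 6*t + 8) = (t - 2)*(t - 1)*(t + 4)*(t^2 - 2*t - 8) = (t - 2)*(t - 1)*(t + 2)*(t + 4)*(t - 4)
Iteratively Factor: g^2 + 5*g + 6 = (g + 2)*(g + 3)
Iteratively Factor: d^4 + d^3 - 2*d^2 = (d)*(d^3 + d^2 - 2*d) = d*(d + 2)*(d^2 - d) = d*(d - 1)*(d + 2)*(d)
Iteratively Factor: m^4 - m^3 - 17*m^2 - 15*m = (m)*(m^3 - m^2 - 17*m - 15) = m*(m + 1)*(m^2 - 2*m - 15) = m*(m + 1)*(m + 3)*(m - 5)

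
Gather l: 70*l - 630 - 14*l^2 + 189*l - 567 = -14*l^2 + 259*l - 1197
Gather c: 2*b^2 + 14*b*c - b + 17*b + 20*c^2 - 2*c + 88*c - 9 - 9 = 2*b^2 + 16*b + 20*c^2 + c*(14*b + 86) - 18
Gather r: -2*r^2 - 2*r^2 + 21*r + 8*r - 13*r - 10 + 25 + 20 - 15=-4*r^2 + 16*r + 20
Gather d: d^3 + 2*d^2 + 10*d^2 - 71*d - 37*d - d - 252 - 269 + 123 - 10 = d^3 + 12*d^2 - 109*d - 408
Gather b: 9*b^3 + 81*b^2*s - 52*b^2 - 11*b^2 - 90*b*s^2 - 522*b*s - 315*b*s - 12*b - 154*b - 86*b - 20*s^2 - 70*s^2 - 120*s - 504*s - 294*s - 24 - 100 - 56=9*b^3 + b^2*(81*s - 63) + b*(-90*s^2 - 837*s - 252) - 90*s^2 - 918*s - 180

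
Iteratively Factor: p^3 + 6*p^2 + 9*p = (p + 3)*(p^2 + 3*p) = (p + 3)^2*(p)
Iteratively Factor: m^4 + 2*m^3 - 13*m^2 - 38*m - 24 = (m + 3)*(m^3 - m^2 - 10*m - 8) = (m + 2)*(m + 3)*(m^2 - 3*m - 4) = (m - 4)*(m + 2)*(m + 3)*(m + 1)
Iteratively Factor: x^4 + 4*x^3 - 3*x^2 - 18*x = (x)*(x^3 + 4*x^2 - 3*x - 18) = x*(x + 3)*(x^2 + x - 6) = x*(x + 3)^2*(x - 2)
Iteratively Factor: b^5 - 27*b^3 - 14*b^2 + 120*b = (b - 5)*(b^4 + 5*b^3 - 2*b^2 - 24*b) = (b - 5)*(b + 4)*(b^3 + b^2 - 6*b) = (b - 5)*(b - 2)*(b + 4)*(b^2 + 3*b) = b*(b - 5)*(b - 2)*(b + 4)*(b + 3)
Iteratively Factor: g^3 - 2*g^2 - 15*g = (g)*(g^2 - 2*g - 15) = g*(g - 5)*(g + 3)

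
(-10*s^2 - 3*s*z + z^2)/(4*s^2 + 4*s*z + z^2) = (-5*s + z)/(2*s + z)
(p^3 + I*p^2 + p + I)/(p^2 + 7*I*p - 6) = (p^2 + 1)/(p + 6*I)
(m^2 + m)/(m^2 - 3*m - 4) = m/(m - 4)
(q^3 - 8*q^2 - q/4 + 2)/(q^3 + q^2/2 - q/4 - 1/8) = 2*(q - 8)/(2*q + 1)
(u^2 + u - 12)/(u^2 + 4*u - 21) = (u + 4)/(u + 7)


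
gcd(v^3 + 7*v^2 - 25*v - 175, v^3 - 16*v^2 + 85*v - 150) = v - 5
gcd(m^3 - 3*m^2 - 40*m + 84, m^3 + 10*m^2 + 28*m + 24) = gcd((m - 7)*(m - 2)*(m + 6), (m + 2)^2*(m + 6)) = m + 6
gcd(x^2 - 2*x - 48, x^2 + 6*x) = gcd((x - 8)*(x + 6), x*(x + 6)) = x + 6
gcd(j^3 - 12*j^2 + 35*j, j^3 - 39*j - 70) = j - 7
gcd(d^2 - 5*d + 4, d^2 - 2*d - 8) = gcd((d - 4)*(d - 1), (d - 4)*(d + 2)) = d - 4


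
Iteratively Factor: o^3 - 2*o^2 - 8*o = (o)*(o^2 - 2*o - 8) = o*(o + 2)*(o - 4)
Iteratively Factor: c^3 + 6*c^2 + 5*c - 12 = (c - 1)*(c^2 + 7*c + 12) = (c - 1)*(c + 4)*(c + 3)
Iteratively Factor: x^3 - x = (x + 1)*(x^2 - x) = x*(x + 1)*(x - 1)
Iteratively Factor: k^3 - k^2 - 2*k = (k - 2)*(k^2 + k) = k*(k - 2)*(k + 1)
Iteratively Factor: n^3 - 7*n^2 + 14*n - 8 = (n - 2)*(n^2 - 5*n + 4) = (n - 4)*(n - 2)*(n - 1)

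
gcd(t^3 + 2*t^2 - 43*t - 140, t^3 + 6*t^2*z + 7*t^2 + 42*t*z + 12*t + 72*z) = t + 4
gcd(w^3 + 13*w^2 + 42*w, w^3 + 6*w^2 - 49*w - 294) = w^2 + 13*w + 42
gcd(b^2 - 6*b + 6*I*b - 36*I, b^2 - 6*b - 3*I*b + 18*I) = b - 6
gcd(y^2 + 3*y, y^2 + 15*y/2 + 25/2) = 1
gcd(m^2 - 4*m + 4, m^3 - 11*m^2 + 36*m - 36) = m - 2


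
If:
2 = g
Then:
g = 2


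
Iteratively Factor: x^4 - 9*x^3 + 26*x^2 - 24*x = (x - 2)*(x^3 - 7*x^2 + 12*x) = (x - 4)*(x - 2)*(x^2 - 3*x) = (x - 4)*(x - 3)*(x - 2)*(x)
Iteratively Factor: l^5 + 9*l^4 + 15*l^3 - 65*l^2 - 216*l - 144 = (l + 1)*(l^4 + 8*l^3 + 7*l^2 - 72*l - 144) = (l + 1)*(l + 3)*(l^3 + 5*l^2 - 8*l - 48) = (l - 3)*(l + 1)*(l + 3)*(l^2 + 8*l + 16) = (l - 3)*(l + 1)*(l + 3)*(l + 4)*(l + 4)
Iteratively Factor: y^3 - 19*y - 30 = (y + 2)*(y^2 - 2*y - 15) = (y - 5)*(y + 2)*(y + 3)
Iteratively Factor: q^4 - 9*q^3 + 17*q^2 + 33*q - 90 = (q - 3)*(q^3 - 6*q^2 - q + 30) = (q - 3)*(q + 2)*(q^2 - 8*q + 15) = (q - 5)*(q - 3)*(q + 2)*(q - 3)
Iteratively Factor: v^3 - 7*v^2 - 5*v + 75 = (v + 3)*(v^2 - 10*v + 25) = (v - 5)*(v + 3)*(v - 5)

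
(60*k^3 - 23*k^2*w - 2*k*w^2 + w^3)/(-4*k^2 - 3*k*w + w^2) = (-15*k^2 + 2*k*w + w^2)/(k + w)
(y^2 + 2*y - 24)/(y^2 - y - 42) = (y - 4)/(y - 7)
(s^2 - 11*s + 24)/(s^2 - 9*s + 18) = (s - 8)/(s - 6)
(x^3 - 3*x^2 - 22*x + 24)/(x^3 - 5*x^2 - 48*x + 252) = (x^2 + 3*x - 4)/(x^2 + x - 42)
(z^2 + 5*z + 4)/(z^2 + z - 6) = (z^2 + 5*z + 4)/(z^2 + z - 6)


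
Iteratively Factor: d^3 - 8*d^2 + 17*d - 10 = (d - 2)*(d^2 - 6*d + 5) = (d - 2)*(d - 1)*(d - 5)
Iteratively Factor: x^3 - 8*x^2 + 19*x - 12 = (x - 1)*(x^2 - 7*x + 12) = (x - 3)*(x - 1)*(x - 4)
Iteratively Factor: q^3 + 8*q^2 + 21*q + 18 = (q + 3)*(q^2 + 5*q + 6) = (q + 3)^2*(q + 2)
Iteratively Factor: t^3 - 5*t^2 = (t)*(t^2 - 5*t) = t*(t - 5)*(t)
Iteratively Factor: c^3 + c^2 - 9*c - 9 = (c + 3)*(c^2 - 2*c - 3) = (c - 3)*(c + 3)*(c + 1)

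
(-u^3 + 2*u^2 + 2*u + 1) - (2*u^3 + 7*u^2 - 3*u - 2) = -3*u^3 - 5*u^2 + 5*u + 3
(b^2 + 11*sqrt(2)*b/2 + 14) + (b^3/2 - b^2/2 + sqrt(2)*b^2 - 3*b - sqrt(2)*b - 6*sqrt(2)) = b^3/2 + b^2/2 + sqrt(2)*b^2 - 3*b + 9*sqrt(2)*b/2 - 6*sqrt(2) + 14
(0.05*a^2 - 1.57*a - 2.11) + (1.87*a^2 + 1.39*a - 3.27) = 1.92*a^2 - 0.18*a - 5.38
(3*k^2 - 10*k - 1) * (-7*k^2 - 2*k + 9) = -21*k^4 + 64*k^3 + 54*k^2 - 88*k - 9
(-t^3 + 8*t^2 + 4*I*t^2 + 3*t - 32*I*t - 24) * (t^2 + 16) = -t^5 + 8*t^4 + 4*I*t^4 - 13*t^3 - 32*I*t^3 + 104*t^2 + 64*I*t^2 + 48*t - 512*I*t - 384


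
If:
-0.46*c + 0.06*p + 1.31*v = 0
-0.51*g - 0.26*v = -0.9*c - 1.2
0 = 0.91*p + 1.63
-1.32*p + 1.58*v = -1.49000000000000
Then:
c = -7.18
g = -9.08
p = -1.79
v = -2.44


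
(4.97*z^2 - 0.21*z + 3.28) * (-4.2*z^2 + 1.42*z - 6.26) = -20.874*z^4 + 7.9394*z^3 - 45.1864*z^2 + 5.9722*z - 20.5328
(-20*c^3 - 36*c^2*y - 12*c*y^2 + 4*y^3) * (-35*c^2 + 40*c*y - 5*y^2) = 700*c^5 + 460*c^4*y - 920*c^3*y^2 - 440*c^2*y^3 + 220*c*y^4 - 20*y^5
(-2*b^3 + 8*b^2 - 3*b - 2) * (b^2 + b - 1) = -2*b^5 + 6*b^4 + 7*b^3 - 13*b^2 + b + 2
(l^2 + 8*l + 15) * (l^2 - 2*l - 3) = l^4 + 6*l^3 - 4*l^2 - 54*l - 45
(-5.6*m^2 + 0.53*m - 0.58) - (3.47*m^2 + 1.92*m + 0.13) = -9.07*m^2 - 1.39*m - 0.71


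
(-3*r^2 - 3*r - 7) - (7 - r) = -3*r^2 - 2*r - 14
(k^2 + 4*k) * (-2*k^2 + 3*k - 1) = -2*k^4 - 5*k^3 + 11*k^2 - 4*k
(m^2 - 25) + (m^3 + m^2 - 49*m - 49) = m^3 + 2*m^2 - 49*m - 74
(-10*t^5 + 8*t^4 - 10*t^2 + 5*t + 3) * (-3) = 30*t^5 - 24*t^4 + 30*t^2 - 15*t - 9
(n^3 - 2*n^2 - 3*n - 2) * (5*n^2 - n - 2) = 5*n^5 - 11*n^4 - 15*n^3 - 3*n^2 + 8*n + 4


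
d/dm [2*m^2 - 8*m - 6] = 4*m - 8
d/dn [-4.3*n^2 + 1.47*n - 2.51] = 1.47 - 8.6*n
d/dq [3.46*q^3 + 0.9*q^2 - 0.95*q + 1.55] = 10.38*q^2 + 1.8*q - 0.95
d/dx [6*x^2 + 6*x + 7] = 12*x + 6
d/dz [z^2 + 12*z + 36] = 2*z + 12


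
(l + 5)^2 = l^2 + 10*l + 25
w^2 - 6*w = w*(w - 6)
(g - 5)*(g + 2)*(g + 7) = g^3 + 4*g^2 - 31*g - 70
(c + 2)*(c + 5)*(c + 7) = c^3 + 14*c^2 + 59*c + 70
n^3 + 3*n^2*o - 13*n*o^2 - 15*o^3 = (n - 3*o)*(n + o)*(n + 5*o)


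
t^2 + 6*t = t*(t + 6)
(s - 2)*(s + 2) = s^2 - 4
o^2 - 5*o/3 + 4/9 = (o - 4/3)*(o - 1/3)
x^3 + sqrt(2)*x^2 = x^2*(x + sqrt(2))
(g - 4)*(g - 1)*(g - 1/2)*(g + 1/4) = g^4 - 21*g^3/4 + 41*g^2/8 - 3*g/8 - 1/2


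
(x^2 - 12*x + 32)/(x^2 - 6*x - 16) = (x - 4)/(x + 2)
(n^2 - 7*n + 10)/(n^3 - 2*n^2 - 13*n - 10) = (n - 2)/(n^2 + 3*n + 2)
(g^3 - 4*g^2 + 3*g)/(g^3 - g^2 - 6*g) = (g - 1)/(g + 2)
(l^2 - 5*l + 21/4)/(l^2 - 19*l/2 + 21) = (l - 3/2)/(l - 6)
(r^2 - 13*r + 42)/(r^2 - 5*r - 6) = (r - 7)/(r + 1)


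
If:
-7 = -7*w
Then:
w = 1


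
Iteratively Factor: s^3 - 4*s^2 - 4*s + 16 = (s - 2)*(s^2 - 2*s - 8) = (s - 2)*(s + 2)*(s - 4)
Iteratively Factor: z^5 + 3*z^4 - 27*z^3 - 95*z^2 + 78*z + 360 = (z + 4)*(z^4 - z^3 - 23*z^2 - 3*z + 90) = (z - 2)*(z + 4)*(z^3 + z^2 - 21*z - 45) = (z - 2)*(z + 3)*(z + 4)*(z^2 - 2*z - 15) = (z - 2)*(z + 3)^2*(z + 4)*(z - 5)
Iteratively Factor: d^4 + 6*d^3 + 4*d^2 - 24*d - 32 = (d + 4)*(d^3 + 2*d^2 - 4*d - 8) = (d - 2)*(d + 4)*(d^2 + 4*d + 4) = (d - 2)*(d + 2)*(d + 4)*(d + 2)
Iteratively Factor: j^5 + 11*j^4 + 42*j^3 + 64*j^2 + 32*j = (j + 2)*(j^4 + 9*j^3 + 24*j^2 + 16*j) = (j + 2)*(j + 4)*(j^3 + 5*j^2 + 4*j) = j*(j + 2)*(j + 4)*(j^2 + 5*j + 4) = j*(j + 2)*(j + 4)^2*(j + 1)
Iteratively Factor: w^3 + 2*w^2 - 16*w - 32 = (w + 2)*(w^2 - 16) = (w - 4)*(w + 2)*(w + 4)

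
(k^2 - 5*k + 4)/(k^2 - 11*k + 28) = (k - 1)/(k - 7)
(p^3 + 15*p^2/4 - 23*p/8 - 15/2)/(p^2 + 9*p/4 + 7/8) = (8*p^3 + 30*p^2 - 23*p - 60)/(8*p^2 + 18*p + 7)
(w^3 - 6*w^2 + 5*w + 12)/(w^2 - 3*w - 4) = w - 3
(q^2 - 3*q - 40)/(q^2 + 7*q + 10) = (q - 8)/(q + 2)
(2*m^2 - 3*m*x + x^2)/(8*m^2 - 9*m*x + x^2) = (-2*m + x)/(-8*m + x)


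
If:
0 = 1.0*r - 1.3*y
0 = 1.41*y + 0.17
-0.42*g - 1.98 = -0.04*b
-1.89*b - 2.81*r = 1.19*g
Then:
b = 3.02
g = -4.43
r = -0.16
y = -0.12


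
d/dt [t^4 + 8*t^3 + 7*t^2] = 2*t*(2*t^2 + 12*t + 7)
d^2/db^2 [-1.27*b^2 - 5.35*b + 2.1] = -2.54000000000000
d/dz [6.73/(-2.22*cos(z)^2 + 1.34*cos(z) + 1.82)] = (9.0182 - 29.8812*cos(z))*sin(z)/(-2.22*cos(z)^2 + 1.34*cos(z) + 1.82)^2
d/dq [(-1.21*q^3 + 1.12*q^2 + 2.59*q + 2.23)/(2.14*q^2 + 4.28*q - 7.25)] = (-2.5894*q^4 - 10.3576*q^3 + 25.5685*q^2 - 25.7844*q - 28.3219)/(4.5796*q^4 + 18.3184*q^3 - 12.7116*q^2 - 62.06*q + 52.5625)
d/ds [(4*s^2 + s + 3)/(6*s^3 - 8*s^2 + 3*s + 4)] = (-24*s^4 - 12*s^3 - 34*s^2 + 80*s - 5)/(36*s^6 - 96*s^5 + 100*s^4 - 55*s^2 + 24*s + 16)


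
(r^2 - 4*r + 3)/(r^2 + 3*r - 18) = (r - 1)/(r + 6)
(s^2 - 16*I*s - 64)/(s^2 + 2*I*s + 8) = (s^2 - 16*I*s - 64)/(s^2 + 2*I*s + 8)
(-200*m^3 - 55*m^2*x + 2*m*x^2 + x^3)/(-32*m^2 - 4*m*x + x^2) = (25*m^2 + 10*m*x + x^2)/(4*m + x)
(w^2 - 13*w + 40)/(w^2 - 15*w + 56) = (w - 5)/(w - 7)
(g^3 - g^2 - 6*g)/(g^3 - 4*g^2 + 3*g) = (g + 2)/(g - 1)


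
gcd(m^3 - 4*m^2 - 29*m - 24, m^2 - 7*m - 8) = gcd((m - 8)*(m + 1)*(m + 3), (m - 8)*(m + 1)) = m^2 - 7*m - 8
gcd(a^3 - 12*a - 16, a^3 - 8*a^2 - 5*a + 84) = a - 4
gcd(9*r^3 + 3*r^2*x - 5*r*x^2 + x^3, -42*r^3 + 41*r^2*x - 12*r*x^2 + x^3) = -3*r + x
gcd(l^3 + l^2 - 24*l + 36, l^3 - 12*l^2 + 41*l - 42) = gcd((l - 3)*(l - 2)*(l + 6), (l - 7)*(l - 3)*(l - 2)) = l^2 - 5*l + 6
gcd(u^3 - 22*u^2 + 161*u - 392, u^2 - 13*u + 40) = u - 8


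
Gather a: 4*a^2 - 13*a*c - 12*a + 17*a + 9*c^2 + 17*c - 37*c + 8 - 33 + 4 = 4*a^2 + a*(5 - 13*c) + 9*c^2 - 20*c - 21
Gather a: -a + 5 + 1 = 6 - a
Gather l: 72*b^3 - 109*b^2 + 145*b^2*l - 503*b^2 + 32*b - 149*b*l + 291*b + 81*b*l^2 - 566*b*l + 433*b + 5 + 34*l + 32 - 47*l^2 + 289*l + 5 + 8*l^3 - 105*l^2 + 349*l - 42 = 72*b^3 - 612*b^2 + 756*b + 8*l^3 + l^2*(81*b - 152) + l*(145*b^2 - 715*b + 672)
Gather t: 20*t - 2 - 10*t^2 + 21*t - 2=-10*t^2 + 41*t - 4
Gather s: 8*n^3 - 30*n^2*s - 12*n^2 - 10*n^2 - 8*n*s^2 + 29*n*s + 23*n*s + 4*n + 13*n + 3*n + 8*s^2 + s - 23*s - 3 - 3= 8*n^3 - 22*n^2 + 20*n + s^2*(8 - 8*n) + s*(-30*n^2 + 52*n - 22) - 6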